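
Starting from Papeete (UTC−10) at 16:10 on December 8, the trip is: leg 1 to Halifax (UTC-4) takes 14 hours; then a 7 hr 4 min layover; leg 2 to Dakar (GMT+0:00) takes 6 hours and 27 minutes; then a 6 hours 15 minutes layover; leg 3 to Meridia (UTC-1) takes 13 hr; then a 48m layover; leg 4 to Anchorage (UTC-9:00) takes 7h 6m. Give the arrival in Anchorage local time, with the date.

Convert departure to UTC: 16:10 + 10:00 = 02:10 UTC on Dec 9.
Add 14 hours leg 1 → 16:10 UTC.
Add 7 hours 4 minutes layover in Halifax → 23:14 UTC.
Add 6 hours 27 minutes leg 2 → 05:41 UTC (Dec 10).
Add 6 hours 15 minutes layover in Dakar → 11:56 UTC.
Add 13 hours leg 3 → 00:56 UTC (Dec 11).
Add 48 minutes layover in Meridia → 01:44 UTC.
Add 7 hours and 6 minutes leg 4 → 08:50 UTC.
Anchorage is UTC−9:00, so local arrival = 08:50 − 9:00 = 23:50 on Dec 10.

23:50 on December 10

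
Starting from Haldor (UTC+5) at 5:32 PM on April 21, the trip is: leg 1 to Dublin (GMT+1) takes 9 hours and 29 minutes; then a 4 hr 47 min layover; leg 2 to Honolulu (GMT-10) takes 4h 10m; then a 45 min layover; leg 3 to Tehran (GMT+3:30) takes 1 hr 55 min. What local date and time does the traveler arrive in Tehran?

1:08 PM on April 22

Convert departure to UTC: 5:32 PM − 5:00 = 12:32 PM UTC on Apr 21.
Add 9 hours and 29 minutes leg 1 → 10:01 PM UTC.
Add 4 hours and 47 minutes layover in Dublin → 2:48 AM UTC (Apr 22).
Add 4 hours and 10 minutes leg 2 → 6:58 AM UTC.
Add 45 minutes layover in Honolulu → 7:43 AM UTC.
Add 1 hour and 55 minutes leg 3 → 9:38 AM UTC.
Tehran is UTC+3:30, so local arrival = 9:38 AM + 3:30 = 1:08 PM on Apr 22.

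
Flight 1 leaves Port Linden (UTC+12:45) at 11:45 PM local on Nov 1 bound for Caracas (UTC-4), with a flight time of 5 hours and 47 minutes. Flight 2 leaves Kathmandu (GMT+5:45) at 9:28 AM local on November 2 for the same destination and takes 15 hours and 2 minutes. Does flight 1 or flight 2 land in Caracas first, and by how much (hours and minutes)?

the first, by 25 hours 58 minutes

Flight 1 in UTC: 11:45 PM − 12:45 = 11:00 AM on Nov 1.
+5 hours and 47 minutes → arrive 4:47 PM UTC on Nov 1.
Flight 2 in UTC: 9:28 AM − 5:45 = 3:43 AM on Nov 2.
+15 hours 2 minutes → arrive 6:45 PM UTC on Nov 2.
Flight 1 lands earlier by 25 hours 58 minutes.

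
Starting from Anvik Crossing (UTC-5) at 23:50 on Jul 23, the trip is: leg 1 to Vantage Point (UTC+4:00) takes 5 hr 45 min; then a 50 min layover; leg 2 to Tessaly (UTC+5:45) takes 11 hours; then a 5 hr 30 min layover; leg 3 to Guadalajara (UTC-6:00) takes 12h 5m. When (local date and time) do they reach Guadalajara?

10:00 on Jul 25

Convert departure to UTC: 23:50 + 5:00 = 04:50 UTC on Jul 24.
Add 5 hours and 45 minutes leg 1 → 10:35 UTC.
Add 50 minutes layover in Vantage Point → 11:25 UTC.
Add 11 hours leg 2 → 22:25 UTC.
Add 5 hours and 30 minutes layover in Tessaly → 03:55 UTC (Jul 25).
Add 12 hours 5 minutes leg 3 → 16:00 UTC.
Guadalajara is UTC−6:00, so local arrival = 16:00 − 6:00 = 10:00 on Jul 25.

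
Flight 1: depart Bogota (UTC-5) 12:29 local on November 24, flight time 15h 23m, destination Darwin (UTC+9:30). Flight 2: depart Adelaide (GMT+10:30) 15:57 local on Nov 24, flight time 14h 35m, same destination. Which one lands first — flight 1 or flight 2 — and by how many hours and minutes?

the second, by 12 hours 50 minutes

Flight 1 in UTC: 12:29 + 5:00 = 17:29 on Nov 24.
+15 hours and 23 minutes → arrive 08:52 UTC on Nov 25.
Flight 2 in UTC: 15:57 − 10:30 = 05:27 on Nov 24.
+14 hours 35 minutes → arrive 20:02 UTC on Nov 24.
Flight 2 lands earlier by 12 hours 50 minutes.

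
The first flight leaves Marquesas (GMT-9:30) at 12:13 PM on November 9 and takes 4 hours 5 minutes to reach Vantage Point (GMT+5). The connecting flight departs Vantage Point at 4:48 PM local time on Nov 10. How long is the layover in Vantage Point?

Convert departure to UTC: 12:13 PM + 9:30 = 9:43 PM UTC on Nov 9.
Add 4 hours and 5 minutes flight time → 1:48 AM UTC (Nov 10).
Vantage Point is UTC+5:00, so local arrival = 1:48 AM + 5:00 = 6:48 AM on Nov 10.
Layover = 4:48 PM − 6:48 AM = 10 hours.

10 hours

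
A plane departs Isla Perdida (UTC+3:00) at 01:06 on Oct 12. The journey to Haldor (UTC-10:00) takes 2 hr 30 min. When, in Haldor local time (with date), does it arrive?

14:36 on Oct 11

Haldor is 13:00 behind Isla Perdida.
After 2 hours 30 minutes it is 03:36 in Isla Perdida.
Shift by the zone difference: 03:36 − 13:00 = 14:36 on Oct 11 in Haldor.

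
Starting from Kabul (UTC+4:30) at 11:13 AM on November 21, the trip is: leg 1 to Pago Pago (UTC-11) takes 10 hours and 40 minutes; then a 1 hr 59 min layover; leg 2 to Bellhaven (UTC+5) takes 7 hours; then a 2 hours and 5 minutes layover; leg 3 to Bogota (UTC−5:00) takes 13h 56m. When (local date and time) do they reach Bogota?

1:23 PM on November 22

Convert departure to UTC: 11:13 AM − 4:30 = 6:43 AM UTC on Nov 21.
Add 10 hours and 40 minutes leg 1 → 5:23 PM UTC.
Add 1 hour and 59 minutes layover in Pago Pago → 7:22 PM UTC.
Add 7 hours leg 2 → 2:22 AM UTC (Nov 22).
Add 2 hours and 5 minutes layover in Bellhaven → 4:27 AM UTC.
Add 13 hours 56 minutes leg 3 → 6:23 PM UTC.
Bogota is UTC−5:00, so local arrival = 6:23 PM − 5:00 = 1:23 PM on Nov 22.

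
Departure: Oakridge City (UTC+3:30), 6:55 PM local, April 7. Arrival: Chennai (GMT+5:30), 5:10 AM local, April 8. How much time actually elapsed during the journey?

Departure in UTC: 6:55 PM − 3:30 = 3:25 PM on Apr 7.
Arrival in UTC: 5:10 AM − 5:30 = 11:40 PM on Apr 7.
Elapsed = 11:40 PM − 3:25 PM = 8 hours 15 minutes.

8 hours 15 minutes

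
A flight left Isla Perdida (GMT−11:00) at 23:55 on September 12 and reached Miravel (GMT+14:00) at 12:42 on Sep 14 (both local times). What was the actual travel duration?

11 hours 47 minutes

Departure in UTC: 23:55 + 11:00 = 10:55 on Sep 13.
Arrival in UTC: 12:42 − 14:00 = 22:42 on Sep 13.
Elapsed = 22:42 − 10:55 = 11 hours 47 minutes.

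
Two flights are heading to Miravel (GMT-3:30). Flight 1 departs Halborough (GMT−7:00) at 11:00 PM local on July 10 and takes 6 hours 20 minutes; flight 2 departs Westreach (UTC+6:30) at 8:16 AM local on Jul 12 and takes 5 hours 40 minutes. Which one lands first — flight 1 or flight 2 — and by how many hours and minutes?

the first, by 19 hours 6 minutes

Flight 1 in UTC: 11:00 PM + 7:00 = 6:00 AM on Jul 11.
+6 hours and 20 minutes → arrive 12:20 PM UTC on Jul 11.
Flight 2 in UTC: 8:16 AM − 6:30 = 1:46 AM on Jul 12.
+5 hours 40 minutes → arrive 7:26 AM UTC on Jul 12.
Flight 1 lands earlier by 19 hours 6 minutes.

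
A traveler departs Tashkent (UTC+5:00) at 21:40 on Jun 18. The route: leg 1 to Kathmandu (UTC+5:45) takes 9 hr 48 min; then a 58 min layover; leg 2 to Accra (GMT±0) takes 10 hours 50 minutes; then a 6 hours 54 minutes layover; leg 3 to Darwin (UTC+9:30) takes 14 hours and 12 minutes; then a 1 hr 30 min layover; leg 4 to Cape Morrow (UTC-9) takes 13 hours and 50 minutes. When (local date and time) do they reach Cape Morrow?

17:42 on June 20

Convert departure to UTC: 21:40 − 5:00 = 16:40 UTC on Jun 18.
Add 9 hours 48 minutes leg 1 → 02:28 UTC (Jun 19).
Add 58 minutes layover in Kathmandu → 03:26 UTC.
Add 10 hours and 50 minutes leg 2 → 14:16 UTC.
Add 6 hours 54 minutes layover in Accra → 21:10 UTC.
Add 14 hours and 12 minutes leg 3 → 11:22 UTC (Jun 20).
Add 1 hour 30 minutes layover in Darwin → 12:52 UTC.
Add 13 hours 50 minutes leg 4 → 02:42 UTC (Jun 21).
Cape Morrow is UTC−9:00, so local arrival = 02:42 − 9:00 = 17:42 on Jun 20.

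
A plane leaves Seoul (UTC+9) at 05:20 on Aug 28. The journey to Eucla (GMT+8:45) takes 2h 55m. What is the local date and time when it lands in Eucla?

08:00 on Aug 28

Eucla is 0:15 behind Seoul.
After 2 hours 55 minutes it is 08:15 in Seoul.
Shift by the zone difference: 08:15 − 0:15 = 08:00 on Aug 28 in Eucla.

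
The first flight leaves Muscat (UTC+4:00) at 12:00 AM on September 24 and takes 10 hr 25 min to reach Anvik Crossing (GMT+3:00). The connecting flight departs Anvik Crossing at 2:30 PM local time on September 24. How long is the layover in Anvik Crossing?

5 hours 5 minutes

Convert departure to UTC: 12:00 AM − 4:00 = 8:00 PM UTC on Sep 23.
Add 10 hours 25 minutes flight time → 6:25 AM UTC (Sep 24).
Anvik Crossing is UTC+3:00, so local arrival = 6:25 AM + 3:00 = 9:25 AM on Sep 24.
Layover = 2:30 PM − 9:25 AM = 5 hours 5 minutes.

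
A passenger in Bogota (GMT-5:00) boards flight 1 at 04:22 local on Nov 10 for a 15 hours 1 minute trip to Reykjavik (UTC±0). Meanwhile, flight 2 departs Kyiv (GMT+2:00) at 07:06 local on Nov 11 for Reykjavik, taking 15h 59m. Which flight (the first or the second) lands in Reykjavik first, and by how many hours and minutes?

Flight 1 in UTC: 04:22 + 5:00 = 09:22 on Nov 10.
+15 hours 1 minute → arrive 00:23 UTC on Nov 11.
Flight 2 in UTC: 07:06 − 2:00 = 05:06 on Nov 11.
+15 hours and 59 minutes → arrive 21:05 UTC on Nov 11.
Flight 1 lands earlier by 20 hours 42 minutes.

the first, by 20 hours 42 minutes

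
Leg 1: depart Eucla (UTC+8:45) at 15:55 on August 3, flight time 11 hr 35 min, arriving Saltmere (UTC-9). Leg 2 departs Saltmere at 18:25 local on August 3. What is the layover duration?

Convert departure to UTC: 15:55 − 8:45 = 07:10 UTC on Aug 3.
Add 11 hours and 35 minutes flight time → 18:45 UTC.
Saltmere is UTC−9:00, so local arrival = 18:45 − 9:00 = 09:45 on Aug 3.
Layover = 18:25 − 09:45 = 8 hours 40 minutes.

8 hours 40 minutes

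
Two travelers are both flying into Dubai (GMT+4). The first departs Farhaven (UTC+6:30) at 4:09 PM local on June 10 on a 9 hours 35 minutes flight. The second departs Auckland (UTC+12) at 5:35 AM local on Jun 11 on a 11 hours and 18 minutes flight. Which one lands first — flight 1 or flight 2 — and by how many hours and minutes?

Flight 1 in UTC: 4:09 PM − 6:30 = 9:39 AM on Jun 10.
+9 hours and 35 minutes → arrive 7:14 PM UTC on Jun 10.
Flight 2 in UTC: 5:35 AM − 12:00 = 5:35 PM on Jun 10.
+11 hours 18 minutes → arrive 4:53 AM UTC on Jun 11.
Flight 1 lands earlier by 9 hours 39 minutes.

the first, by 9 hours 39 minutes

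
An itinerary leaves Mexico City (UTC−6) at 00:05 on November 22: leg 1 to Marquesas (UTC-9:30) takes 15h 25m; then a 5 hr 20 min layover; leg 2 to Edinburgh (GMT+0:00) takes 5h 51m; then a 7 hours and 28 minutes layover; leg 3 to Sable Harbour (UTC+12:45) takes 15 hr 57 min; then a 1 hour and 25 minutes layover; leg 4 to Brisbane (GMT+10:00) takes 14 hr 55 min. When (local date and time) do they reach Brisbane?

10:26 on Nov 25

Convert departure to UTC: 00:05 + 6:00 = 06:05 UTC on Nov 22.
Add 15 hours and 25 minutes leg 1 → 21:30 UTC.
Add 5 hours 20 minutes layover in Marquesas → 02:50 UTC (Nov 23).
Add 5 hours 51 minutes leg 2 → 08:41 UTC.
Add 7 hours and 28 minutes layover in Edinburgh → 16:09 UTC.
Add 15 hours and 57 minutes leg 3 → 08:06 UTC (Nov 24).
Add 1 hour 25 minutes layover in Sable Harbour → 09:31 UTC.
Add 14 hours 55 minutes leg 4 → 00:26 UTC (Nov 25).
Brisbane is UTC+10:00, so local arrival = 00:26 + 10:00 = 10:26 on Nov 25.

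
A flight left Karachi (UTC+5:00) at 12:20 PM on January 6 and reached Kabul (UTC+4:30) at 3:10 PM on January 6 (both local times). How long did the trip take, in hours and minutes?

3 hours 20 minutes

Kabul is 0:30 behind Karachi.
Clock-face elapsed time (ignoring zones) is 2 hours 50 minutes.
Actual elapsed = 2 hours 50 minutes + 0:30 = 3 hours 20 minutes.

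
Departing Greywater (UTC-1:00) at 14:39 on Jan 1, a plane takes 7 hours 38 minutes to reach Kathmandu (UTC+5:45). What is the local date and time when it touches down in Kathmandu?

Convert departure to UTC: 14:39 + 1:00 = 15:39 UTC on Jan 1.
Add 7 hours 38 minutes travel time → 23:17 UTC.
Kathmandu is UTC+5:45, so local arrival = 23:17 + 5:45 = 05:02 on Jan 2.

05:02 on January 2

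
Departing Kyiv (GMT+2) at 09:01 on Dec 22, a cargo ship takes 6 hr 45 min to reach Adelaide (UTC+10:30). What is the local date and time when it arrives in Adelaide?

00:16 on Dec 23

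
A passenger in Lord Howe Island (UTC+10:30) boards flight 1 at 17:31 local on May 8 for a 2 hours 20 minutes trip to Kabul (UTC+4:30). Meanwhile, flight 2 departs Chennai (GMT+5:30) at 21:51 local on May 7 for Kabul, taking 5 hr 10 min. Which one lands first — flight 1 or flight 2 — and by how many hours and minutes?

Flight 1 in UTC: 17:31 − 10:30 = 07:01 on May 8.
+2 hours 20 minutes → arrive 09:21 UTC on May 8.
Flight 2 in UTC: 21:51 − 5:30 = 16:21 on May 7.
+5 hours and 10 minutes → arrive 21:31 UTC on May 7.
Flight 2 lands earlier by 11 hours 50 minutes.

the second, by 11 hours 50 minutes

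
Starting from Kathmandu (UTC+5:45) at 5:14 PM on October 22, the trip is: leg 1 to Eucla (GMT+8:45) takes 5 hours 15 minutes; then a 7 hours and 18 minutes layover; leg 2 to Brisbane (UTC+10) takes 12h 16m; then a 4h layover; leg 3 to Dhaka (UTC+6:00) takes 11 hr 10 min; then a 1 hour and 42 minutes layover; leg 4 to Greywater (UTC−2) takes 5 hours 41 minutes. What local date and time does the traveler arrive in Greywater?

8:51 AM on October 24

Convert departure to UTC: 5:14 PM − 5:45 = 11:29 AM UTC on Oct 22.
Add 5 hours 15 minutes leg 1 → 4:44 PM UTC.
Add 7 hours 18 minutes layover in Eucla → 12:02 AM UTC (Oct 23).
Add 12 hours 16 minutes leg 2 → 12:18 PM UTC.
Add 4 hours layover in Brisbane → 4:18 PM UTC.
Add 11 hours 10 minutes leg 3 → 3:28 AM UTC (Oct 24).
Add 1 hour 42 minutes layover in Dhaka → 5:10 AM UTC.
Add 5 hours and 41 minutes leg 4 → 10:51 AM UTC.
Greywater is UTC−2:00, so local arrival = 10:51 AM − 2:00 = 8:51 AM on Oct 24.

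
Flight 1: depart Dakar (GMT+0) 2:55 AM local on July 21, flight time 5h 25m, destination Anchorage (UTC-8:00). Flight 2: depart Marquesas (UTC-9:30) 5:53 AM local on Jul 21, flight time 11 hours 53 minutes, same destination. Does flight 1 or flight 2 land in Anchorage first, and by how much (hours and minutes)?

Flight 1 departs at 2:55 AM UTC (Jul 21).
+5 hours and 25 minutes → arrive 8:20 AM UTC on Jul 21.
Flight 2 in UTC: 5:53 AM + 9:30 = 3:23 PM on Jul 21.
+11 hours and 53 minutes → arrive 3:16 AM UTC on Jul 22.
Flight 1 lands earlier by 18 hours 56 minutes.

the first, by 18 hours 56 minutes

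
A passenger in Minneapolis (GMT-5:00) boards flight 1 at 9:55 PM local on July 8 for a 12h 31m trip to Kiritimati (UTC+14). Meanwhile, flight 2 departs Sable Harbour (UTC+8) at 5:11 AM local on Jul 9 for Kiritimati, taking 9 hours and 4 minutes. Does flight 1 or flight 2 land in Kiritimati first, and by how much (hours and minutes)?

the second, by 9 hours 11 minutes

Flight 1 in UTC: 9:55 PM + 5:00 = 2:55 AM on Jul 9.
+12 hours and 31 minutes → arrive 3:26 PM UTC on Jul 9.
Flight 2 in UTC: 5:11 AM − 8:00 = 9:11 PM on Jul 8.
+9 hours 4 minutes → arrive 6:15 AM UTC on Jul 9.
Flight 2 lands earlier by 9 hours 11 minutes.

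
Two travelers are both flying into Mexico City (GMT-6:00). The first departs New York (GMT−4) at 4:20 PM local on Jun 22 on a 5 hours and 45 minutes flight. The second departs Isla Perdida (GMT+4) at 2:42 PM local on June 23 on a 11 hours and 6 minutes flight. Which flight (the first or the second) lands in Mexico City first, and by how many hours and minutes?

the first, by 19 hours 43 minutes

Flight 1 in UTC: 4:20 PM + 4:00 = 8:20 PM on Jun 22.
+5 hours 45 minutes → arrive 2:05 AM UTC on Jun 23.
Flight 2 in UTC: 2:42 PM − 4:00 = 10:42 AM on Jun 23.
+11 hours 6 minutes → arrive 9:48 PM UTC on Jun 23.
Flight 1 lands earlier by 19 hours 43 minutes.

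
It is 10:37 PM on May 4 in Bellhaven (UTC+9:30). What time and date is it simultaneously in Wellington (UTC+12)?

1:07 AM on May 5

Wellington is 2:30 ahead of Bellhaven.
Shift by the zone difference: 10:37 PM + 2:30 = 1:07 AM on May 5 in Wellington.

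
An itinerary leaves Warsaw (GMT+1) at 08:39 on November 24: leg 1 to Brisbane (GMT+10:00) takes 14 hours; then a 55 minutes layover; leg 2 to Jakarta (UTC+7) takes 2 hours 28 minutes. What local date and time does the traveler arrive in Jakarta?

08:02 on Nov 25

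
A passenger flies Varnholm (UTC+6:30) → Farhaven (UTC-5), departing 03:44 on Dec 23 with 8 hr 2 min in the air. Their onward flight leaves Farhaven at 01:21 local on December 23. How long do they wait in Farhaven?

Convert departure to UTC: 03:44 − 6:30 = 21:14 UTC on Dec 22.
Add 8 hours 2 minutes flight time → 05:16 UTC (Dec 23).
Farhaven is UTC−5:00, so local arrival = 05:16 − 5:00 = 00:16 on Dec 23.
Layover = 01:21 − 00:16 = 1 hour 5 minutes.

1 hour 5 minutes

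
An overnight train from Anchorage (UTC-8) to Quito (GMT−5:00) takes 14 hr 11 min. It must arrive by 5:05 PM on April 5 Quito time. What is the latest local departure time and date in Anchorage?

11:54 PM on April 4

Target arrival in UTC: 5:05 PM + 5:00 = 10:05 PM on Apr 5.
Subtract 14 hours 11 minutes → departure 7:54 AM UTC on Apr 5.
Anchorage is UTC−8:00: 7:54 AM − 8:00 = 11:54 PM on Apr 4.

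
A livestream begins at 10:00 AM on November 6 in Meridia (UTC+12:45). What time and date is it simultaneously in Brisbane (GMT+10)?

In UTC: 10:00 AM − 12:45 = 9:15 PM on Nov 5.
Brisbane is UTC+10:00: 9:15 PM + 10:00 = 7:15 AM on Nov 6.

7:15 AM on November 6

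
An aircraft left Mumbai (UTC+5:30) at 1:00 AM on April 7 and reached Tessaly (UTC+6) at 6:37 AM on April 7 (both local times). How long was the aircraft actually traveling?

5 hours 7 minutes

Departure in UTC: 1:00 AM − 5:30 = 7:30 PM on Apr 6.
Arrival in UTC: 6:37 AM − 6:00 = 12:37 AM on Apr 7.
Elapsed = 12:37 AM − 7:30 PM (+1 day) = 5 hours 7 minutes.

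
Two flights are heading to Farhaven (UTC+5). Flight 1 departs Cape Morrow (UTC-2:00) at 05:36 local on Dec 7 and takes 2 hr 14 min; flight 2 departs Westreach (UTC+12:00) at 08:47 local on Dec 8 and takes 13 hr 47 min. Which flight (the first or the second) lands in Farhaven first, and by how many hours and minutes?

the first, by 24 hours 44 minutes

Flight 1 in UTC: 05:36 + 2:00 = 07:36 on Dec 7.
+2 hours 14 minutes → arrive 09:50 UTC on Dec 7.
Flight 2 in UTC: 08:47 − 12:00 = 20:47 on Dec 7.
+13 hours and 47 minutes → arrive 10:34 UTC on Dec 8.
Flight 1 lands earlier by 24 hours 44 minutes.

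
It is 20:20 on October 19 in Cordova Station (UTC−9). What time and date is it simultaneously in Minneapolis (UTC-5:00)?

In UTC: 20:20 + 9:00 = 05:20 on Oct 20.
Minneapolis is UTC−5:00: 05:20 − 5:00 = 00:20 on Oct 20.

00:20 on October 20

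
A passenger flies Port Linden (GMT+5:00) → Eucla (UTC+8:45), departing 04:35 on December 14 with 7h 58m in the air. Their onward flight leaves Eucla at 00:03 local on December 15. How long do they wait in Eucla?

7 hours 45 minutes

Convert departure to UTC: 04:35 − 5:00 = 23:35 UTC on Dec 13.
Add 7 hours and 58 minutes flight time → 07:33 UTC (Dec 14).
Eucla is UTC+8:45, so local arrival = 07:33 + 8:45 = 16:18 on Dec 14.
Layover = 00:03 − 16:18 (+1 day) = 7 hours 45 minutes.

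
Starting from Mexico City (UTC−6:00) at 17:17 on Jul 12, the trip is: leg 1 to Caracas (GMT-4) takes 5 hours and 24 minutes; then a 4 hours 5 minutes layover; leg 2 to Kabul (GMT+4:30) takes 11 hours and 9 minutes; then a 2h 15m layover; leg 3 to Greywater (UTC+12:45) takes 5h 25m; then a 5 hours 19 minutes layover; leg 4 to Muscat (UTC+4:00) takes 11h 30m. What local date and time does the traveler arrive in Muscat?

00:24 on July 15

Convert departure to UTC: 17:17 + 6:00 = 23:17 UTC on Jul 12.
Add 5 hours and 24 minutes leg 1 → 04:41 UTC (Jul 13).
Add 4 hours and 5 minutes layover in Caracas → 08:46 UTC.
Add 11 hours 9 minutes leg 2 → 19:55 UTC.
Add 2 hours and 15 minutes layover in Kabul → 22:10 UTC.
Add 5 hours 25 minutes leg 3 → 03:35 UTC (Jul 14).
Add 5 hours 19 minutes layover in Greywater → 08:54 UTC.
Add 11 hours 30 minutes leg 4 → 20:24 UTC.
Muscat is UTC+4:00, so local arrival = 20:24 + 4:00 = 00:24 on Jul 15.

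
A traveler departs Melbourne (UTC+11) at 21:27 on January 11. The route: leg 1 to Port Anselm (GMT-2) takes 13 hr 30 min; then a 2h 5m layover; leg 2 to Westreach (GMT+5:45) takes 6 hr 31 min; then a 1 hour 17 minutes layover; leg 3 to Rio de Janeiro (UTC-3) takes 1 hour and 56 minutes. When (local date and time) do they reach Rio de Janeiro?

Convert departure to UTC: 21:27 − 11:00 = 10:27 UTC on Jan 11.
Add 13 hours and 30 minutes leg 1 → 23:57 UTC.
Add 2 hours and 5 minutes layover in Port Anselm → 02:02 UTC (Jan 12).
Add 6 hours 31 minutes leg 2 → 08:33 UTC.
Add 1 hour and 17 minutes layover in Westreach → 09:50 UTC.
Add 1 hour and 56 minutes leg 3 → 11:46 UTC.
Rio de Janeiro is UTC−3:00, so local arrival = 11:46 − 3:00 = 08:46 on Jan 12.

08:46 on January 12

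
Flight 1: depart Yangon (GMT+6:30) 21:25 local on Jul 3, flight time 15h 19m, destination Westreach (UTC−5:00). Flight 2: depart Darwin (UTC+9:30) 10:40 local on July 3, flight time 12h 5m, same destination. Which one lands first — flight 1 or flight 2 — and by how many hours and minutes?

Flight 1 in UTC: 21:25 − 6:30 = 14:55 on Jul 3.
+15 hours 19 minutes → arrive 06:14 UTC on Jul 4.
Flight 2 in UTC: 10:40 − 9:30 = 01:10 on Jul 3.
+12 hours 5 minutes → arrive 13:15 UTC on Jul 3.
Flight 2 lands earlier by 16 hours 59 minutes.

the second, by 16 hours 59 minutes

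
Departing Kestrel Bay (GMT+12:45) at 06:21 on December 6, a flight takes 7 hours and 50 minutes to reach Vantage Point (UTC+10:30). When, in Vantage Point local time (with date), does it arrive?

Convert departure to UTC: 06:21 − 12:45 = 17:36 UTC on Dec 5.
Add 7 hours 50 minutes travel time → 01:26 UTC (Dec 6).
Vantage Point is UTC+10:30, so local arrival = 01:26 + 10:30 = 11:56 on Dec 6.

11:56 on Dec 6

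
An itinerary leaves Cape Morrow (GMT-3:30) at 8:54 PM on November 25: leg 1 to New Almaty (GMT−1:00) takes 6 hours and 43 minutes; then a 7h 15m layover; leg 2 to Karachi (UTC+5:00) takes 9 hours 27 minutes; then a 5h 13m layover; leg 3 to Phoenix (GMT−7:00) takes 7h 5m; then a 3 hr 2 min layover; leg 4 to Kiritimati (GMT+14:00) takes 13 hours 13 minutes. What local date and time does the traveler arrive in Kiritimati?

6:22 PM on November 28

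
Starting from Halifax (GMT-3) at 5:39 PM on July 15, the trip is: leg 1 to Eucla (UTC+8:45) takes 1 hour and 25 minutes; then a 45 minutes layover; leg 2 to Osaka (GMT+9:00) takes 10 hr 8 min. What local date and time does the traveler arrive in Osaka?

5:57 PM on Jul 16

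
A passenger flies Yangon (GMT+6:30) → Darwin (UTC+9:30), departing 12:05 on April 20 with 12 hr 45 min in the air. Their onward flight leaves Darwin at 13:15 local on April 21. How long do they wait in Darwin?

9 hours 25 minutes

Convert departure to UTC: 12:05 − 6:30 = 05:35 UTC on Apr 20.
Add 12 hours 45 minutes flight time → 18:20 UTC.
Darwin is UTC+9:30, so local arrival = 18:20 + 9:30 = 03:50 on Apr 21.
Layover = 13:15 − 03:50 = 9 hours 25 minutes.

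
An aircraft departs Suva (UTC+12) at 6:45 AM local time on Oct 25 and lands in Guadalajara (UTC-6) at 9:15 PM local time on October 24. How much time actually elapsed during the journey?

Guadalajara is 18:00 behind Suva.
Clock-face elapsed time (ignoring zones) is −9 hours 30 minutes.
Actual elapsed = −9 hours 30 minutes + 18:00 = 8 hours 30 minutes.

8 hours 30 minutes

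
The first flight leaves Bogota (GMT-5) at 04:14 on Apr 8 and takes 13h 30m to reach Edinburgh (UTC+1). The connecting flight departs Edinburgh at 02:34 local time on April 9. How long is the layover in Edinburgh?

2 hours 50 minutes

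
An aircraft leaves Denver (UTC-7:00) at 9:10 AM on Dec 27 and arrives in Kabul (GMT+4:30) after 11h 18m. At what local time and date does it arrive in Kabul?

7:58 AM on December 28

Convert departure to UTC: 9:10 AM + 7:00 = 4:10 PM UTC on Dec 27.
Add 11 hours and 18 minutes travel time → 3:28 AM UTC (Dec 28).
Kabul is UTC+4:30, so local arrival = 3:28 AM + 4:30 = 7:58 AM on Dec 28.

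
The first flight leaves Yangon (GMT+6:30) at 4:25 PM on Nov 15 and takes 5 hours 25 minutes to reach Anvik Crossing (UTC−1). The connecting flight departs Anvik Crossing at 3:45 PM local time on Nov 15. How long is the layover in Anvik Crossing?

Convert departure to UTC: 4:25 PM − 6:30 = 9:55 AM UTC on Nov 15.
Add 5 hours and 25 minutes flight time → 3:20 PM UTC.
Anvik Crossing is UTC−1:00, so local arrival = 3:20 PM − 1:00 = 2:20 PM on Nov 15.
Layover = 3:45 PM − 2:20 PM = 1 hour 25 minutes.

1 hour 25 minutes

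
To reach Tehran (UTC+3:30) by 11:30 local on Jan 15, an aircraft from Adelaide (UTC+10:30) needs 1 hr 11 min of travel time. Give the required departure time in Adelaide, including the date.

17:19 on January 15

Target arrival in UTC: 11:30 − 3:30 = 08:00 on Jan 15.
Subtract 1 hour 11 minutes → departure 06:49 UTC on Jan 15.
Adelaide is UTC+10:30: 06:49 + 10:30 = 17:19 on Jan 15.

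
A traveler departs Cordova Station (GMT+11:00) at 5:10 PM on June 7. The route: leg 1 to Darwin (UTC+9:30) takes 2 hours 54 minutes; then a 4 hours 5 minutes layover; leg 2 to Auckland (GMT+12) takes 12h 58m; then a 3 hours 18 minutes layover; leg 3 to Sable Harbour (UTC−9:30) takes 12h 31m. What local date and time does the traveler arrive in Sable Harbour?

8:26 AM on June 8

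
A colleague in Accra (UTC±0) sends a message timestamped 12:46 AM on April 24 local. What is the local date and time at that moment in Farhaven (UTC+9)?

9:46 AM on April 24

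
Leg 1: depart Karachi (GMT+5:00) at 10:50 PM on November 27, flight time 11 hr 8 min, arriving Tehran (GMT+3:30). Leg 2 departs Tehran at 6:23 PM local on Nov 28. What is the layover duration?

9 hours 55 minutes

Convert departure to UTC: 10:50 PM − 5:00 = 5:50 PM UTC on Nov 27.
Add 11 hours 8 minutes flight time → 4:58 AM UTC (Nov 28).
Tehran is UTC+3:30, so local arrival = 4:58 AM + 3:30 = 8:28 AM on Nov 28.
Layover = 6:23 PM − 8:28 AM = 9 hours 55 minutes.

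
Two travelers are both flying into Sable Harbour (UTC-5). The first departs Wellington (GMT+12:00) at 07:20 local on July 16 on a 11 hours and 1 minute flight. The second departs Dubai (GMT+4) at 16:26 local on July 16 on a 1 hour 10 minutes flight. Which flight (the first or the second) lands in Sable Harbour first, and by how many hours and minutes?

Flight 1 in UTC: 07:20 − 12:00 = 19:20 on Jul 15.
+11 hours 1 minute → arrive 06:21 UTC on Jul 16.
Flight 2 in UTC: 16:26 − 4:00 = 12:26 on Jul 16.
+1 hour 10 minutes → arrive 13:36 UTC on Jul 16.
Flight 1 lands earlier by 7 hours 15 minutes.

the first, by 7 hours 15 minutes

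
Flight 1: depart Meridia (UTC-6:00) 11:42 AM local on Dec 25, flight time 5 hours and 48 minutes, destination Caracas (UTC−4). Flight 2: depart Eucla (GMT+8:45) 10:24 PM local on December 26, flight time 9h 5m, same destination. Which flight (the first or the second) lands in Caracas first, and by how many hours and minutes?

the first, by 23 hours 14 minutes

Flight 1 in UTC: 11:42 AM + 6:00 = 5:42 PM on Dec 25.
+5 hours 48 minutes → arrive 11:30 PM UTC on Dec 25.
Flight 2 in UTC: 10:24 PM − 8:45 = 1:39 PM on Dec 26.
+9 hours 5 minutes → arrive 10:44 PM UTC on Dec 26.
Flight 1 lands earlier by 23 hours 14 minutes.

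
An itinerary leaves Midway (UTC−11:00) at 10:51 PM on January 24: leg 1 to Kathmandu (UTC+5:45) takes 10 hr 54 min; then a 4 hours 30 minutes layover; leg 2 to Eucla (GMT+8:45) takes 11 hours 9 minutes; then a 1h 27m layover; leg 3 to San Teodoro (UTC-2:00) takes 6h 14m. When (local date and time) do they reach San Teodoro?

Convert departure to UTC: 10:51 PM + 11:00 = 9:51 AM UTC on Jan 25.
Add 10 hours and 54 minutes leg 1 → 8:45 PM UTC.
Add 4 hours and 30 minutes layover in Kathmandu → 1:15 AM UTC (Jan 26).
Add 11 hours 9 minutes leg 2 → 12:24 PM UTC.
Add 1 hour 27 minutes layover in Eucla → 1:51 PM UTC.
Add 6 hours and 14 minutes leg 3 → 8:05 PM UTC.
San Teodoro is UTC−2:00, so local arrival = 8:05 PM − 2:00 = 6:05 PM on Jan 26.

6:05 PM on January 26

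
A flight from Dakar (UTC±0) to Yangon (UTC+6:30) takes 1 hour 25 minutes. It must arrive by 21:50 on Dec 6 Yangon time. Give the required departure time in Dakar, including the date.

13:55 on Dec 6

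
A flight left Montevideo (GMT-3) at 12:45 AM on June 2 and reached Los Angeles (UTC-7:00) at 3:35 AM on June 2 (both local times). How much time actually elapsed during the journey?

Departure in UTC: 12:45 AM + 3:00 = 3:45 AM on Jun 2.
Arrival in UTC: 3:35 AM + 7:00 = 10:35 AM on Jun 2.
Elapsed = 10:35 AM − 3:45 AM = 6 hours 50 minutes.

6 hours 50 minutes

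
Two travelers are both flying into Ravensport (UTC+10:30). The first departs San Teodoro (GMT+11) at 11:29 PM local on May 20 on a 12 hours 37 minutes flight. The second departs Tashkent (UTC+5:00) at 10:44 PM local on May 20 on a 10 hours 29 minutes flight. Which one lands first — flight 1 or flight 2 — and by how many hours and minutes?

the first, by 3 hours 7 minutes

Flight 1 in UTC: 11:29 PM − 11:00 = 12:29 PM on May 20.
+12 hours 37 minutes → arrive 1:06 AM UTC on May 21.
Flight 2 in UTC: 10:44 PM − 5:00 = 5:44 PM on May 20.
+10 hours 29 minutes → arrive 4:13 AM UTC on May 21.
Flight 1 lands earlier by 3 hours 7 minutes.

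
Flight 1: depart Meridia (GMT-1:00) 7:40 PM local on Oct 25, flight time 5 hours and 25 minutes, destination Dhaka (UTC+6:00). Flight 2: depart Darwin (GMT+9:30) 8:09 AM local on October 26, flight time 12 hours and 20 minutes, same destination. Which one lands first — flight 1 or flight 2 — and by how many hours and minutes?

the first, by 8 hours 54 minutes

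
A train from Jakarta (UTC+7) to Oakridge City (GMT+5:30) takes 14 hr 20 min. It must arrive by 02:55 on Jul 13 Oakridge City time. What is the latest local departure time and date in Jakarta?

14:05 on July 12

Target arrival in UTC: 02:55 − 5:30 = 21:25 on Jul 12.
Subtract 14 hours and 20 minutes → departure 07:05 UTC on Jul 12.
Jakarta is UTC+7:00: 07:05 + 7:00 = 14:05 on Jul 12.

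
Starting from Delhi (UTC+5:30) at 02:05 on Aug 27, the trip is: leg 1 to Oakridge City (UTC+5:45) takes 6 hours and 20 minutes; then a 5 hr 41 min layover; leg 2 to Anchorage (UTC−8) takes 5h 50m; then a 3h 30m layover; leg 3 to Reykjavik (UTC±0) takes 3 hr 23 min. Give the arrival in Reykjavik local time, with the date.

Convert departure to UTC: 02:05 − 5:30 = 20:35 UTC on Aug 26.
Add 6 hours and 20 minutes leg 1 → 02:55 UTC (Aug 27).
Add 5 hours and 41 minutes layover in Oakridge City → 08:36 UTC.
Add 5 hours and 50 minutes leg 2 → 14:26 UTC.
Add 3 hours 30 minutes layover in Anchorage → 17:56 UTC.
Add 3 hours 23 minutes leg 3 → 21:19 UTC.
Reykjavik is UTC+0, so local arrival is the same: 21:19 on Aug 27.

21:19 on August 27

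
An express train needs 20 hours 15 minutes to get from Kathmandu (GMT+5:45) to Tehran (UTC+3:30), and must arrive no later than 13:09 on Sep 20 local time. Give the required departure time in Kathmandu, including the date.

19:09 on Sep 19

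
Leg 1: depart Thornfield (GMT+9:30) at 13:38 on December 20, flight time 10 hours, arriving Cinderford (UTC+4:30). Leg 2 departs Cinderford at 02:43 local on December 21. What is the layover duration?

8 hours 5 minutes

Convert departure to UTC: 13:38 − 9:30 = 04:08 UTC on Dec 20.
Add 10 hours flight time → 14:08 UTC.
Cinderford is UTC+4:30, so local arrival = 14:08 + 4:30 = 18:38 on Dec 20.
Layover = 02:43 − 18:38 (+1 day) = 8 hours 5 minutes.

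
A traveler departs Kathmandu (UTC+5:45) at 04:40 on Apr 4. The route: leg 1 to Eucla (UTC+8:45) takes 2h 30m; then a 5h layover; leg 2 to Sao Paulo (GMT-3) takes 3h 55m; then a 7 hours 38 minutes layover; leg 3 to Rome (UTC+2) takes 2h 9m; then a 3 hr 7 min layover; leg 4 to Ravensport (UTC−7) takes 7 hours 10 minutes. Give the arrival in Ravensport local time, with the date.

23:24 on April 4

Convert departure to UTC: 04:40 − 5:45 = 22:55 UTC on Apr 3.
Add 2 hours and 30 minutes leg 1 → 01:25 UTC (Apr 4).
Add 5 hours layover in Eucla → 06:25 UTC.
Add 3 hours 55 minutes leg 2 → 10:20 UTC.
Add 7 hours 38 minutes layover in Sao Paulo → 17:58 UTC.
Add 2 hours and 9 minutes leg 3 → 20:07 UTC.
Add 3 hours 7 minutes layover in Rome → 23:14 UTC.
Add 7 hours and 10 minutes leg 4 → 06:24 UTC (Apr 5).
Ravensport is UTC−7:00, so local arrival = 06:24 − 7:00 = 23:24 on Apr 4.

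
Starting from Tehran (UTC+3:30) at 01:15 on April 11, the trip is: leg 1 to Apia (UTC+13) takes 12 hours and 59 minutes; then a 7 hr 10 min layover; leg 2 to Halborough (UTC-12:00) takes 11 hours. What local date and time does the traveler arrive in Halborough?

16:54 on April 11

Convert departure to UTC: 01:15 − 3:30 = 21:45 UTC on Apr 10.
Add 12 hours 59 minutes leg 1 → 10:44 UTC (Apr 11).
Add 7 hours and 10 minutes layover in Apia → 17:54 UTC.
Add 11 hours leg 2 → 04:54 UTC (Apr 12).
Halborough is UTC−12:00, so local arrival = 04:54 − 12:00 = 16:54 on Apr 11.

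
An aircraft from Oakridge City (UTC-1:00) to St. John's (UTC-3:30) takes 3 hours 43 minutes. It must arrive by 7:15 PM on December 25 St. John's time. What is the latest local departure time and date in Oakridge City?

6:02 PM on Dec 25

Target arrival in UTC: 7:15 PM + 3:30 = 10:45 PM on Dec 25.
Subtract 3 hours and 43 minutes → departure 7:02 PM UTC on Dec 25.
Oakridge City is UTC−1:00: 7:02 PM − 1:00 = 6:02 PM on Dec 25.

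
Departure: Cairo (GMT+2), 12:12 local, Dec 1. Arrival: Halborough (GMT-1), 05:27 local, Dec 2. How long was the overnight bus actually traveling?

20 hours 15 minutes

Departure in UTC: 12:12 − 2:00 = 10:12 on Dec 1.
Arrival in UTC: 05:27 + 1:00 = 06:27 on Dec 2.
Elapsed = 06:27 − 10:12 (+1 day) = 20 hours 15 minutes.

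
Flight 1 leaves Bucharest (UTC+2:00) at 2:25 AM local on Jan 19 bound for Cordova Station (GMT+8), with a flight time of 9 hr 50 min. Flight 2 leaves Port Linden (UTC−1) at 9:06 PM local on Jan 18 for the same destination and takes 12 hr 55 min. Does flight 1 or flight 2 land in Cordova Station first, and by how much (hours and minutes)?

Flight 1 in UTC: 2:25 AM − 2:00 = 12:25 AM on Jan 19.
+9 hours and 50 minutes → arrive 10:15 AM UTC on Jan 19.
Flight 2 in UTC: 9:06 PM + 1:00 = 10:06 PM on Jan 18.
+12 hours and 55 minutes → arrive 11:01 AM UTC on Jan 19.
Flight 1 lands earlier by 46 minutes.

the first, by 46 minutes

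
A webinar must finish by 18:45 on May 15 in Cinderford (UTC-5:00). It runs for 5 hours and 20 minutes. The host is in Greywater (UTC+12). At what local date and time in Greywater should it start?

06:25 on May 16

Target end time in UTC: 18:45 + 5:00 = 23:45 on May 15.
Subtract 5 hours and 20 minutes → start 18:25 UTC on May 15.
Greywater is UTC+12:00: 18:25 + 12:00 = 06:25 on May 16.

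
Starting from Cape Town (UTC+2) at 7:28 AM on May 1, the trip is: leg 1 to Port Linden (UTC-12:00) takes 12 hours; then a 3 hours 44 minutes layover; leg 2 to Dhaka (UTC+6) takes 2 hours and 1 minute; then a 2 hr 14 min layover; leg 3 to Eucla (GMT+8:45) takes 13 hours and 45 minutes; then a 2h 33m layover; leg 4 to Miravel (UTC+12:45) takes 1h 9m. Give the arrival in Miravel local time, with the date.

7:39 AM on May 3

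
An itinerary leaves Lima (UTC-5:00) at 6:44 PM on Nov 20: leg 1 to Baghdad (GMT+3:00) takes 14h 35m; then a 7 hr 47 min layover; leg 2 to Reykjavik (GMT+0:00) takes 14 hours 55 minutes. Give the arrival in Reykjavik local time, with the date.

1:01 PM on Nov 22

Convert departure to UTC: 6:44 PM + 5:00 = 11:44 PM UTC on Nov 20.
Add 14 hours 35 minutes leg 1 → 2:19 PM UTC (Nov 21).
Add 7 hours and 47 minutes layover in Baghdad → 10:06 PM UTC.
Add 14 hours 55 minutes leg 2 → 1:01 PM UTC (Nov 22).
Reykjavik is UTC+0, so local arrival is the same: 1:01 PM on Nov 22.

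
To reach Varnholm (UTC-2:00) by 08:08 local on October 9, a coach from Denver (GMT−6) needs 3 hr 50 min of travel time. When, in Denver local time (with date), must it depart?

Target arrival in UTC: 08:08 + 2:00 = 10:08 on Oct 9.
Subtract 3 hours and 50 minutes → departure 06:18 UTC on Oct 9.
Denver is UTC−6:00: 06:18 − 6:00 = 00:18 on Oct 9.

00:18 on Oct 9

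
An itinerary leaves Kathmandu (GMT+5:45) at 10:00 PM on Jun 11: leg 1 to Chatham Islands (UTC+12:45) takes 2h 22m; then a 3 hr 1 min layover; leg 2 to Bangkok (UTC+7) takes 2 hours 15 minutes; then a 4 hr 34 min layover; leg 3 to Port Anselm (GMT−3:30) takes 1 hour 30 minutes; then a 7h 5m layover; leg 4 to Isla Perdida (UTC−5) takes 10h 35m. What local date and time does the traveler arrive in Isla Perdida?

Convert departure to UTC: 10:00 PM − 5:45 = 4:15 PM UTC on Jun 11.
Add 2 hours and 22 minutes leg 1 → 6:37 PM UTC.
Add 3 hours 1 minute layover in Chatham Islands → 9:38 PM UTC.
Add 2 hours 15 minutes leg 2 → 11:53 PM UTC.
Add 4 hours 34 minutes layover in Bangkok → 4:27 AM UTC (Jun 12).
Add 1 hour 30 minutes leg 3 → 5:57 AM UTC.
Add 7 hours 5 minutes layover in Port Anselm → 1:02 PM UTC.
Add 10 hours and 35 minutes leg 4 → 11:37 PM UTC.
Isla Perdida is UTC−5:00, so local arrival = 11:37 PM − 5:00 = 6:37 PM on Jun 12.

6:37 PM on June 12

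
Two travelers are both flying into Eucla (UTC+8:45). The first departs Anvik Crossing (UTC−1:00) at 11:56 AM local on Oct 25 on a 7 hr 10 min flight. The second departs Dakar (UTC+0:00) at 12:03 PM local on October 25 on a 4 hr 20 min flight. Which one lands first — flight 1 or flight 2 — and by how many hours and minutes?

Flight 1 in UTC: 11:56 AM + 1:00 = 12:56 PM on Oct 25.
+7 hours and 10 minutes → arrive 8:06 PM UTC on Oct 25.
Flight 2 departs at 12:03 PM UTC (Oct 25).
+4 hours 20 minutes → arrive 4:23 PM UTC on Oct 25.
Flight 2 lands earlier by 3 hours 43 minutes.

the second, by 3 hours 43 minutes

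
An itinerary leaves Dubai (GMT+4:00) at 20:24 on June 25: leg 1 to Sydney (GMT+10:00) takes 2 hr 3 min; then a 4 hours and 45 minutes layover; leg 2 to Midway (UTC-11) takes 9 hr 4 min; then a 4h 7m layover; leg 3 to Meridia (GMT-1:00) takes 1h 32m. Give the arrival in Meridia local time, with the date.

12:55 on June 26

Convert departure to UTC: 20:24 − 4:00 = 16:24 UTC on Jun 25.
Add 2 hours and 3 minutes leg 1 → 18:27 UTC.
Add 4 hours and 45 minutes layover in Sydney → 23:12 UTC.
Add 9 hours and 4 minutes leg 2 → 08:16 UTC (Jun 26).
Add 4 hours and 7 minutes layover in Midway → 12:23 UTC.
Add 1 hour and 32 minutes leg 3 → 13:55 UTC.
Meridia is UTC−1:00, so local arrival = 13:55 − 1:00 = 12:55 on Jun 26.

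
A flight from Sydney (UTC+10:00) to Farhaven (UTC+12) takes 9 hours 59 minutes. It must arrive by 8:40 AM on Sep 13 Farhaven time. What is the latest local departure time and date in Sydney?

Target arrival in UTC: 8:40 AM − 12:00 = 8:40 PM on Sep 12.
Subtract 9 hours and 59 minutes → departure 10:41 AM UTC on Sep 12.
Sydney is UTC+10:00: 10:41 AM + 10:00 = 8:41 PM on Sep 12.

8:41 PM on Sep 12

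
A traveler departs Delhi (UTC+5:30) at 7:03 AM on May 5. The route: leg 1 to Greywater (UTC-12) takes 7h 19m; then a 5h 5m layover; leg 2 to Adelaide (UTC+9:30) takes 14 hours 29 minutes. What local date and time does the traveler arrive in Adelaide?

1:56 PM on May 6

Convert departure to UTC: 7:03 AM − 5:30 = 1:33 AM UTC on May 5.
Add 7 hours and 19 minutes leg 1 → 8:52 AM UTC.
Add 5 hours 5 minutes layover in Greywater → 1:57 PM UTC.
Add 14 hours 29 minutes leg 2 → 4:26 AM UTC (May 6).
Adelaide is UTC+9:30, so local arrival = 4:26 AM + 9:30 = 1:56 PM on May 6.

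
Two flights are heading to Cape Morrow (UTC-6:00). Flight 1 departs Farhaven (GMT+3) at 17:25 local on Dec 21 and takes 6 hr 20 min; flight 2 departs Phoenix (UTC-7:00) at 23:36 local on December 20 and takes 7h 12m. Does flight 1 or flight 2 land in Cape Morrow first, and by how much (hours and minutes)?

the second, by 6 hours 57 minutes

Flight 1 in UTC: 17:25 − 3:00 = 14:25 on Dec 21.
+6 hours 20 minutes → arrive 20:45 UTC on Dec 21.
Flight 2 in UTC: 23:36 + 7:00 = 06:36 on Dec 21.
+7 hours 12 minutes → arrive 13:48 UTC on Dec 21.
Flight 2 lands earlier by 6 hours 57 minutes.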